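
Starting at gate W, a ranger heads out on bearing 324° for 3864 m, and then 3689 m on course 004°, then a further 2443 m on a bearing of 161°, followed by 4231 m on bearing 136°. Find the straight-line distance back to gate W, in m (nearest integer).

Leg 1 (324°, 3864 m): east 3864 sin 324° = -2271.20, north 3864 cos 324° = 3126.04
Leg 2 (004°, 3689 m): east 3689 sin 4° = 257.33, north 3689 cos 4° = 3680.01
Leg 3 (161°, 2443 m): east 2443 sin 161° = 795.36, north 2443 cos 161° = -2309.90
Leg 4 (136°, 4231 m): east 4231 sin 136° = 2939.10, north 4231 cos 136° = -3043.53
Net: 1720.59 east, 1452.63 north. Distance = √((1720.59)² + (1452.63)²) = 2251.791 m.

2252 m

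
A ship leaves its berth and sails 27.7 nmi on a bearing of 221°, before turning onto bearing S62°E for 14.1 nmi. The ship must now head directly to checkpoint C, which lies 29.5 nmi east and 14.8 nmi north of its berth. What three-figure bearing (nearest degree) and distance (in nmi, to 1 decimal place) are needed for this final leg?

040°, 55.1 nmi

Leg 1 (221°, 27.7 nmi): east 27.7 sin 221° = -18.17, north 27.7 cos 221° = -20.91
Leg 2 (S62°E, 14.1 nmi): east 14.1 sin 118° = 12.45, north 14.1 cos 118° = -6.62
Current position: (-5.72, -27.53). Target: (29.5, 14.8). Remaining: Δeast = 35.22, Δnorth = 42.33.
Bearing = atan2(35.22, 42.33) mod 360° = 39.77°; distance = √((35.22)² + (42.33)²) = 55.064 nmi.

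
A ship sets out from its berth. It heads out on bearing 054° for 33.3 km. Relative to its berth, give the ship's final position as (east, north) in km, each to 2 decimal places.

Leg 1 (054°, 33.3 km): east 33.3 sin 54° = 26.94, north 33.3 cos 54° = 19.57
Summing: 26.94 km east, 19.57 km north → (26.94, 19.57).

(26.94, 19.57)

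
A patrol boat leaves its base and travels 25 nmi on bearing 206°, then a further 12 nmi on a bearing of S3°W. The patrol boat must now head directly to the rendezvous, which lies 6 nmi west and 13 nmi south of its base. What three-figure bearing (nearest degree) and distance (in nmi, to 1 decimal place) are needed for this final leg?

015°, 22.2 nmi

Leg 1 (206°, 25 nmi): east 25 sin 206° = -10.96, north 25 cos 206° = -22.47
Leg 2 (S3°W, 12 nmi): east 12 sin 183° = -0.63, north 12 cos 183° = -11.98
Current position: (-11.59, -34.45). Target: (-6, -13). Remaining: Δeast = 5.59, Δnorth = 21.45.
Bearing = atan2(5.59, 21.45) mod 360° = 14.60°; distance = √((5.59)² + (21.45)²) = 22.169 nmi.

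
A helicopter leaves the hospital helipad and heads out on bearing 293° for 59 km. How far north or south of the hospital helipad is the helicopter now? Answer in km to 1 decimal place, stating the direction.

23.1 km north

Leg 1 (293°, 59 km): east 59 sin 293° = -54.31, north 59 cos 293° = 23.05
Net north component: 23.05 km.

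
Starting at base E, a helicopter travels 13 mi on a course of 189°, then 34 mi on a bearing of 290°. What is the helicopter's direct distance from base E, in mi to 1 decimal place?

34.0 mi

Leg 1 (189°, 13 mi): east 13 sin 189° = -2.03, north 13 cos 189° = -12.84
Leg 2 (290°, 34 mi): east 34 sin 290° = -31.95, north 34 cos 290° = 11.63
Net: -33.98 east, -1.21 north. Distance = √((-33.98)² + (-1.21)²) = 34.005 mi.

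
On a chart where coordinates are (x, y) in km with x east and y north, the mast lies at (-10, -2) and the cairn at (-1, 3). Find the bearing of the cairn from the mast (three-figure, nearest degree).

061°

Δeast = -1 − -10 = 9.00; Δnorth = 3 − -2 = 5.00.
Bearing = atan2(Δeast, Δnorth) mod 360° = 60.95° ≈ 061°.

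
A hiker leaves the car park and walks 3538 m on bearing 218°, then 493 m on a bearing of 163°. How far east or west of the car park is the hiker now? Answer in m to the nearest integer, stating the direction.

2034 m west

Leg 1 (218°, 3538 m): east 3538 sin 218° = -2178.21, north 3538 cos 218° = -2787.98
Leg 2 (163°, 493 m): east 493 sin 163° = 144.14, north 493 cos 163° = -471.46
Net east component: -2034.07 m.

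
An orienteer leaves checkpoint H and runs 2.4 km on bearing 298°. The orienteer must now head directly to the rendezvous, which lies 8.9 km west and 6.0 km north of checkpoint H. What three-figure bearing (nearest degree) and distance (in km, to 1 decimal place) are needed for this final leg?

306°, 8.4 km

Leg 1 (298°, 2.4 km): east 2.4 sin 298° = -2.12, north 2.4 cos 298° = 1.13
Current position: (-2.12, 1.13). Target: (-8.9, 6.0). Remaining: Δeast = -6.78, Δnorth = 4.87.
Bearing = atan2(-6.78, 4.87) mod 360° = 305.70°; distance = √((-6.78)² + (4.87)²) = 8.350 km.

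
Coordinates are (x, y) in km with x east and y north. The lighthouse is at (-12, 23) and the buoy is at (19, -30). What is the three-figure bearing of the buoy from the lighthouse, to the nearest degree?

150°

Δeast = 19 − -12 = 31.00; Δnorth = -30 − 23 = -53.00.
Bearing = atan2(Δeast, Δnorth) mod 360° = 149.68° ≈ 150°.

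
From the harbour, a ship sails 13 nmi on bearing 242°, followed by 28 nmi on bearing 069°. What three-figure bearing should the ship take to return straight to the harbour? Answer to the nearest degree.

Leg 1 (242°, 13 nmi): east 13 sin 242° = -11.48, north 13 cos 242° = -6.10
Leg 2 (069°, 28 nmi): east 28 sin 69° = 26.14, north 28 cos 69° = 10.03
Net displacement: 14.66 east, 3.93 north. Direction back to start is (-14.66, -3.93): bearing = atan2(-14.66, -3.93) mod 360° = 254.99° ≈ 255°.

255°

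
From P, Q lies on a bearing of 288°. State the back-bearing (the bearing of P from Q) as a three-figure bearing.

Back-bearing = 288° − 180° = 108°.

108°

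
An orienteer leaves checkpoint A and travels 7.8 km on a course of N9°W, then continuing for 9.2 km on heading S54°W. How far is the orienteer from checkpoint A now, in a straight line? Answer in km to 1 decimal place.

9.0 km

Leg 1 (N9°W, 7.8 km): east 7.8 sin 351° = -1.22, north 7.8 cos 351° = 7.70
Leg 2 (S54°W, 9.2 km): east 9.2 sin 234° = -7.44, north 9.2 cos 234° = -5.41
Net: -8.66 east, 2.30 north. Distance = √((-8.66)² + (2.30)²) = 8.962 km.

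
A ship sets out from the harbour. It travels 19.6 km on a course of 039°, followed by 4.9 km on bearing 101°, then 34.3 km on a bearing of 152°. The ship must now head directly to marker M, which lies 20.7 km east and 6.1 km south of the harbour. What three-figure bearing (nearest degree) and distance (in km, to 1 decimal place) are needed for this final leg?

308°, 16.0 km

Leg 1 (039°, 19.6 km): east 19.6 sin 39° = 12.33, north 19.6 cos 39° = 15.23
Leg 2 (101°, 4.9 km): east 4.9 sin 101° = 4.81, north 4.9 cos 101° = -0.93
Leg 3 (152°, 34.3 km): east 34.3 sin 152° = 16.10, north 34.3 cos 152° = -30.29
Current position: (33.25, -15.99). Target: (20.7, -6.1). Remaining: Δeast = -12.55, Δnorth = 9.89.
Bearing = atan2(-12.55, 9.89) mod 360° = 308.24°; distance = √((-12.55)² + (9.89)²) = 15.975 km.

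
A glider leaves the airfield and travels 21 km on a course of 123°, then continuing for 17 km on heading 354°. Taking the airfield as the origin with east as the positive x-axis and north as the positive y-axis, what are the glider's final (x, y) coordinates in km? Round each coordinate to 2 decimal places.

Leg 1 (123°, 21 km): east 21 sin 123° = 17.61, north 21 cos 123° = -11.44
Leg 2 (354°, 17 km): east 17 sin 354° = -1.78, north 17 cos 354° = 16.91
Summing: 15.84 km east, 5.47 km north → (15.84, 5.47).

(15.84, 5.47)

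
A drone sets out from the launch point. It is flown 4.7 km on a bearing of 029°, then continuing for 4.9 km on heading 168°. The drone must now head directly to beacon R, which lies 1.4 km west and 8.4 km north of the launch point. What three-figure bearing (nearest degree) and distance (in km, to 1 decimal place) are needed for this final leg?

333°, 10.2 km

Leg 1 (029°, 4.7 km): east 4.7 sin 29° = 2.28, north 4.7 cos 29° = 4.11
Leg 2 (168°, 4.9 km): east 4.9 sin 168° = 1.02, north 4.9 cos 168° = -4.79
Current position: (3.30, -0.68). Target: (-1.4, 8.4). Remaining: Δeast = -4.70, Δnorth = 9.08.
Bearing = atan2(-4.70, 9.08) mod 360° = 332.65°; distance = √((-4.70)² + (9.08)²) = 10.225 km.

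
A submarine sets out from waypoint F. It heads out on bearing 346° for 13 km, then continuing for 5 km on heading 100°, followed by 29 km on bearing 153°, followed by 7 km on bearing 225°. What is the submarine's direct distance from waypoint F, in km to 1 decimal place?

Leg 1 (346°, 13 km): east 13 sin 346° = -3.14, north 13 cos 346° = 12.61
Leg 2 (100°, 5 km): east 5 sin 100° = 4.92, north 5 cos 100° = -0.87
Leg 3 (153°, 29 km): east 29 sin 153° = 13.17, north 29 cos 153° = -25.84
Leg 4 (225°, 7 km): east 7 sin 225° = -4.95, north 7 cos 225° = -4.95
Net: 10.00 east, -19.04 north. Distance = √((10.00)² + (-19.04)²) = 21.507 km.

21.5 km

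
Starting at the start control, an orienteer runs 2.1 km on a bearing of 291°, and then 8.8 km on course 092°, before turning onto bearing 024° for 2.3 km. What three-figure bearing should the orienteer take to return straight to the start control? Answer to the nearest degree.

Leg 1 (291°, 2.1 km): east 2.1 sin 291° = -1.96, north 2.1 cos 291° = 0.75
Leg 2 (092°, 8.8 km): east 8.8 sin 92° = 8.79, north 8.8 cos 92° = -0.31
Leg 3 (024°, 2.3 km): east 2.3 sin 24° = 0.94, north 2.3 cos 24° = 2.10
Net displacement: 7.77 east, 2.55 north. Direction back to start is (-7.77, -2.55): bearing = atan2(-7.77, -2.55) mod 360° = 251.85° ≈ 252°.

252°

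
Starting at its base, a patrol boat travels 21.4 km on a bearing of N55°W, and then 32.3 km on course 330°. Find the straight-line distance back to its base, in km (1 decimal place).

52.5 km

Leg 1 (N55°W, 21.4 km): east 21.4 sin 305° = -17.53, north 21.4 cos 305° = 12.27
Leg 2 (330°, 32.3 km): east 32.3 sin 330° = -16.15, north 32.3 cos 330° = 27.97
Net: -33.68 east, 40.25 north. Distance = √((-33.68)² + (40.25)²) = 52.480 km.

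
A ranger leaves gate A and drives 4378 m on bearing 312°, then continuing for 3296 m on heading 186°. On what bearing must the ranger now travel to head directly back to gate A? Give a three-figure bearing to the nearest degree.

084°

Leg 1 (312°, 4378 m): east 4378 sin 312° = -3253.49, north 4378 cos 312° = 2929.45
Leg 2 (186°, 3296 m): east 3296 sin 186° = -344.53, north 3296 cos 186° = -3277.94
Net displacement: -3598.01 east, -348.49 north. Direction back to start is (3598.01, 348.49): bearing = atan2(3598.01, 348.49) mod 360° = 84.47° ≈ 084°.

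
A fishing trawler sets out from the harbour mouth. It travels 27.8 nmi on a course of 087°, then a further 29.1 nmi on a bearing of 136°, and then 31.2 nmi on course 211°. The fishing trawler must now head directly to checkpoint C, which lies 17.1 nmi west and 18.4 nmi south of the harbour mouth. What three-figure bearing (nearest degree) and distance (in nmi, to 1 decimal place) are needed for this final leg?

300°, 56.4 nmi

Leg 1 (087°, 27.8 nmi): east 27.8 sin 87° = 27.76, north 27.8 cos 87° = 1.45
Leg 2 (136°, 29.1 nmi): east 29.1 sin 136° = 20.21, north 29.1 cos 136° = -20.93
Leg 3 (211°, 31.2 nmi): east 31.2 sin 211° = -16.07, north 31.2 cos 211° = -26.74
Current position: (31.91, -46.22). Target: (-17.1, -18.4). Remaining: Δeast = -49.01, Δnorth = 27.82.
Bearing = atan2(-49.01, 27.82) mod 360° = 299.58°; distance = √((-49.01)² + (27.82)²) = 56.354 nmi.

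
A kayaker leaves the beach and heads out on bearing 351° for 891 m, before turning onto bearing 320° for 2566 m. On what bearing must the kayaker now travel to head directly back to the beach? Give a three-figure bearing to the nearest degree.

Leg 1 (351°, 891 m): east 891 sin 351° = -139.38, north 891 cos 351° = 880.03
Leg 2 (320°, 2566 m): east 2566 sin 320° = -1649.39, north 2566 cos 320° = 1965.67
Net displacement: -1788.78 east, 2845.70 north. Direction back to start is (1788.78, -2845.70): bearing = atan2(1788.78, -2845.70) mod 360° = 147.85° ≈ 148°.

148°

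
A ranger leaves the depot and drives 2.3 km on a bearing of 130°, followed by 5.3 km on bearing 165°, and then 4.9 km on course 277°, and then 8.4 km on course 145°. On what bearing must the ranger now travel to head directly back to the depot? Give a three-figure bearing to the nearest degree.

Leg 1 (130°, 2.3 km): east 2.3 sin 130° = 1.76, north 2.3 cos 130° = -1.48
Leg 2 (165°, 5.3 km): east 5.3 sin 165° = 1.37, north 5.3 cos 165° = -5.12
Leg 3 (277°, 4.9 km): east 4.9 sin 277° = -4.86, north 4.9 cos 277° = 0.60
Leg 4 (145°, 8.4 km): east 8.4 sin 145° = 4.82, north 8.4 cos 145° = -6.88
Net displacement: 3.09 east, -12.88 north. Direction back to start is (-3.09, 12.88): bearing = atan2(-3.09, 12.88) mod 360° = 346.52° ≈ 347°.

347°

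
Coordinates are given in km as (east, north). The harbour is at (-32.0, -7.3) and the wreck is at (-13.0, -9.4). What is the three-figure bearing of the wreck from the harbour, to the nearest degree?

096°

Δeast = -13.0 − -32.0 = 19.00; Δnorth = -9.4 − -7.3 = -2.10.
Bearing = atan2(Δeast, Δnorth) mod 360° = 96.31° ≈ 096°.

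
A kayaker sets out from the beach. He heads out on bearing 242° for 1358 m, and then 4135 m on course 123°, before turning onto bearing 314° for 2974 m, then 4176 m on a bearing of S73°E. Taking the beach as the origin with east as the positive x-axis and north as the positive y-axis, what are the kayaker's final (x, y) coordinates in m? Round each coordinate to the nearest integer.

Leg 1 (242°, 1358 m): east 1358 sin 242° = -1199.04, north 1358 cos 242° = -637.54
Leg 2 (123°, 4135 m): east 4135 sin 123° = 3467.90, north 4135 cos 123° = -2252.08
Leg 3 (314°, 2974 m): east 2974 sin 314° = -2139.32, north 2974 cos 314° = 2065.91
Leg 4 (S73°E, 4176 m): east 4176 sin 107° = 3993.53, north 4176 cos 107° = -1220.94
Summing: 4123.07 m east, -2044.66 m north → (4123, -2045).

(4123, -2045)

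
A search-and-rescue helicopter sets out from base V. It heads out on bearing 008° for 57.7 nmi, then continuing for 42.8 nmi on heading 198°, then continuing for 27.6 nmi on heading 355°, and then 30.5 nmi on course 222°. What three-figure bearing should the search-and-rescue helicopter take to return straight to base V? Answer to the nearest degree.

Leg 1 (008°, 57.7 nmi): east 57.7 sin 8° = 8.03, north 57.7 cos 8° = 57.14
Leg 2 (198°, 42.8 nmi): east 42.8 sin 198° = -13.23, north 42.8 cos 198° = -40.71
Leg 3 (355°, 27.6 nmi): east 27.6 sin 355° = -2.41, north 27.6 cos 355° = 27.49
Leg 4 (222°, 30.5 nmi): east 30.5 sin 222° = -20.41, north 30.5 cos 222° = -22.67
Net displacement: -28.01 east, 21.26 north. Direction back to start is (28.01, -21.26): bearing = atan2(28.01, -21.26) mod 360° = 127.20° ≈ 127°.

127°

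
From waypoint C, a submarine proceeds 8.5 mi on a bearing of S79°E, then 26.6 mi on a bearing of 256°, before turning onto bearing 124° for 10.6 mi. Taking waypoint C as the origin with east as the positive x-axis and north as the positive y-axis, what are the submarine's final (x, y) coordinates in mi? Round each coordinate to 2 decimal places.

Leg 1 (S79°E, 8.5 mi): east 8.5 sin 101° = 8.34, north 8.5 cos 101° = -1.62
Leg 2 (256°, 26.6 mi): east 26.6 sin 256° = -25.81, north 26.6 cos 256° = -6.44
Leg 3 (124°, 10.6 mi): east 10.6 sin 124° = 8.79, north 10.6 cos 124° = -5.93
Summing: -8.68 mi east, -13.98 mi north → (-8.68, -13.98).

(-8.68, -13.98)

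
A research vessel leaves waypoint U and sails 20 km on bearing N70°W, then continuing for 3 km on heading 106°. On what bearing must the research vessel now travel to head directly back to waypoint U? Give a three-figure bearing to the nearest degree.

Leg 1 (N70°W, 20 km): east 20 sin 290° = -18.79, north 20 cos 290° = 6.84
Leg 2 (106°, 3 km): east 3 sin 106° = 2.88, north 3 cos 106° = -0.83
Net displacement: -15.91 east, 6.01 north. Direction back to start is (15.91, -6.01): bearing = atan2(15.91, -6.01) mod 360° = 110.70° ≈ 111°.

111°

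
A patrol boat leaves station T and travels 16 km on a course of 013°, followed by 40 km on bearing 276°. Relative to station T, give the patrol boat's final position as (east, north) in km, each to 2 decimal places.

(-36.18, 19.77)

Leg 1 (013°, 16 km): east 16 sin 13° = 3.60, north 16 cos 13° = 15.59
Leg 2 (276°, 40 km): east 40 sin 276° = -39.78, north 40 cos 276° = 4.18
Summing: -36.18 km east, 19.77 km north → (-36.18, 19.77).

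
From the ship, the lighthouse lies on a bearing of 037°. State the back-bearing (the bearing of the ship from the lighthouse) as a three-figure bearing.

217°

Back-bearing = 037° + 180° = 217°.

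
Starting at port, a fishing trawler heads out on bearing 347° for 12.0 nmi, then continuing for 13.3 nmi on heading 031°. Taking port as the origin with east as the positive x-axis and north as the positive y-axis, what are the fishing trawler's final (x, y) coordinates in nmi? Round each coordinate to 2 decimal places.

(4.15, 23.09)

Leg 1 (347°, 12.0 nmi): east 12.0 sin 347° = -2.70, north 12.0 cos 347° = 11.69
Leg 2 (031°, 13.3 nmi): east 13.3 sin 31° = 6.85, north 13.3 cos 31° = 11.40
Summing: 4.15 nmi east, 23.09 nmi north → (4.15, 23.09).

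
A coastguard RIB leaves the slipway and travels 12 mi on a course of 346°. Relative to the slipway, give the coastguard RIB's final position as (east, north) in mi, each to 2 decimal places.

Leg 1 (346°, 12 mi): east 12 sin 346° = -2.90, north 12 cos 346° = 11.64
Summing: -2.90 mi east, 11.64 mi north → (-2.90, 11.64).

(-2.90, 11.64)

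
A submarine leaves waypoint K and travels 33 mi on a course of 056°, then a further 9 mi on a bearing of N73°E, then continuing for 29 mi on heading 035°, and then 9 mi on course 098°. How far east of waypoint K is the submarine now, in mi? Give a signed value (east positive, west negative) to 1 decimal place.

61.5 mi

Leg 1 (056°, 33 mi): east 33 sin 56° = 27.36, north 33 cos 56° = 18.45
Leg 2 (N73°E, 9 mi): east 9 sin 73° = 8.61, north 9 cos 73° = 2.63
Leg 3 (035°, 29 mi): east 29 sin 35° = 16.63, north 29 cos 35° = 23.76
Leg 4 (098°, 9 mi): east 9 sin 98° = 8.91, north 9 cos 98° = -1.25
Net east component: 61.51 mi.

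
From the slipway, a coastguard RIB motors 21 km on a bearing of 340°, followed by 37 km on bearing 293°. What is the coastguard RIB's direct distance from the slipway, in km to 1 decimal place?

Leg 1 (340°, 21 km): east 21 sin 340° = -7.18, north 21 cos 340° = 19.73
Leg 2 (293°, 37 km): east 37 sin 293° = -34.06, north 37 cos 293° = 14.46
Net: -41.24 east, 34.19 north. Distance = √((-41.24)² + (34.19)²) = 53.571 km.

53.6 km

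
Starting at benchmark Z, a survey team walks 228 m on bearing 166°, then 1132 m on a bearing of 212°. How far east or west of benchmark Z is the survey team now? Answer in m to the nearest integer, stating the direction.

545 m west

Leg 1 (166°, 228 m): east 228 sin 166° = 55.16, north 228 cos 166° = -221.23
Leg 2 (212°, 1132 m): east 1132 sin 212° = -599.87, north 1132 cos 212° = -959.99
Net east component: -544.71 m.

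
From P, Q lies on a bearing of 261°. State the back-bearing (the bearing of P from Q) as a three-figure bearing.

Back-bearing = 261° − 180° = 081°.

081°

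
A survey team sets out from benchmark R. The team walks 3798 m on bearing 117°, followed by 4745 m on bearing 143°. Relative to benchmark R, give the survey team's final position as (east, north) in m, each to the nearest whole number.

Leg 1 (117°, 3798 m): east 3798 sin 117° = 3384.04, north 3798 cos 117° = -1724.26
Leg 2 (143°, 4745 m): east 4745 sin 143° = 2855.61, north 4745 cos 143° = -3789.53
Summing: 6239.66 m east, -5513.78 m north → (6240, -5514).

(6240, -5514)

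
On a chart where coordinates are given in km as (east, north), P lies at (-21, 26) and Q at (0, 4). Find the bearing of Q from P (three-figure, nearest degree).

136°

Δeast = 0 − -21 = 21.00; Δnorth = 4 − 26 = -22.00.
Bearing = atan2(Δeast, Δnorth) mod 360° = 136.33° ≈ 136°.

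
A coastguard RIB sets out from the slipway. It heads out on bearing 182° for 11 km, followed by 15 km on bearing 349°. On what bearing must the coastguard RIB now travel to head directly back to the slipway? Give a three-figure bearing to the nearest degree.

Leg 1 (182°, 11 km): east 11 sin 182° = -0.38, north 11 cos 182° = -10.99
Leg 2 (349°, 15 km): east 15 sin 349° = -2.86, north 15 cos 349° = 14.72
Net displacement: -3.25 east, 3.73 north. Direction back to start is (3.25, -3.73): bearing = atan2(3.25, -3.73) mod 360° = 138.98° ≈ 139°.

139°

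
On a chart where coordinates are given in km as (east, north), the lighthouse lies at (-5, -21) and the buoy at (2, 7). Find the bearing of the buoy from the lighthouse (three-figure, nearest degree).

014°

Δeast = 2 − -5 = 7.00; Δnorth = 7 − -21 = 28.00.
Bearing = atan2(Δeast, Δnorth) mod 360° = 14.04° ≈ 014°.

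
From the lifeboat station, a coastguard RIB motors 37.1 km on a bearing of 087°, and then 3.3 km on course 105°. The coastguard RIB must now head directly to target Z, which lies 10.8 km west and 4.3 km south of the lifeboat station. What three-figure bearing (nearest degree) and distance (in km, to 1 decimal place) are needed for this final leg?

Leg 1 (087°, 37.1 km): east 37.1 sin 87° = 37.05, north 37.1 cos 87° = 1.94
Leg 2 (105°, 3.3 km): east 3.3 sin 105° = 3.19, north 3.3 cos 105° = -0.85
Current position: (40.24, 1.09). Target: (-10.8, -4.3). Remaining: Δeast = -51.04, Δnorth = -5.39.
Bearing = atan2(-51.04, -5.39) mod 360° = 263.97°; distance = √((-51.04)² + (-5.39)²) = 51.320 km.

264°, 51.3 km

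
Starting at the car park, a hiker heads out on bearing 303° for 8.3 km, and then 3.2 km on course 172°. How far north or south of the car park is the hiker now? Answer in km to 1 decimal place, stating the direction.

1.4 km north

Leg 1 (303°, 8.3 km): east 8.3 sin 303° = -6.96, north 8.3 cos 303° = 4.52
Leg 2 (172°, 3.2 km): east 3.2 sin 172° = 0.45, north 3.2 cos 172° = -3.17
Net north component: 1.35 km.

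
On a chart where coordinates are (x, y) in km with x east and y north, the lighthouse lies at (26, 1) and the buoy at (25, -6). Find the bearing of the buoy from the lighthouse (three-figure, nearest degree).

Δeast = 25 − 26 = -1.00; Δnorth = -6 − 1 = -7.00.
Bearing = atan2(Δeast, Δnorth) mod 360° = 188.13° ≈ 188°.

188°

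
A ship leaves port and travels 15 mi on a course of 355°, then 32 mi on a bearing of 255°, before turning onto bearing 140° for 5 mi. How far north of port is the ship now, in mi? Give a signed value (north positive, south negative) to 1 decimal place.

2.8 mi

Leg 1 (355°, 15 mi): east 15 sin 355° = -1.31, north 15 cos 355° = 14.94
Leg 2 (255°, 32 mi): east 32 sin 255° = -30.91, north 32 cos 255° = -8.28
Leg 3 (140°, 5 mi): east 5 sin 140° = 3.21, north 5 cos 140° = -3.83
Net north component: 2.83 mi.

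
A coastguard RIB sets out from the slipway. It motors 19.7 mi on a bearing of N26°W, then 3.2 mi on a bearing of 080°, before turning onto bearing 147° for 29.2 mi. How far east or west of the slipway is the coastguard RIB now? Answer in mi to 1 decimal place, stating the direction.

10.4 mi east

Leg 1 (N26°W, 19.7 mi): east 19.7 sin 334° = -8.64, north 19.7 cos 334° = 17.71
Leg 2 (080°, 3.2 mi): east 3.2 sin 80° = 3.15, north 3.2 cos 80° = 0.56
Leg 3 (147°, 29.2 mi): east 29.2 sin 147° = 15.90, north 29.2 cos 147° = -24.49
Net east component: 10.42 mi.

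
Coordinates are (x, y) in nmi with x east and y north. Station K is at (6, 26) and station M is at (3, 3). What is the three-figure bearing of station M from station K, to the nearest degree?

Δeast = 3 − 6 = -3.00; Δnorth = 3 − 26 = -23.00.
Bearing = atan2(Δeast, Δnorth) mod 360° = 187.43° ≈ 187°.

187°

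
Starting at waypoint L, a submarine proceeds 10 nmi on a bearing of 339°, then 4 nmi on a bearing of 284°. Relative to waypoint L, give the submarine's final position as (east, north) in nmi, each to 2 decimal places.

Leg 1 (339°, 10 nmi): east 10 sin 339° = -3.58, north 10 cos 339° = 9.34
Leg 2 (284°, 4 nmi): east 4 sin 284° = -3.88, north 4 cos 284° = 0.97
Summing: -7.46 nmi east, 10.30 nmi north → (-7.46, 10.30).

(-7.46, 10.30)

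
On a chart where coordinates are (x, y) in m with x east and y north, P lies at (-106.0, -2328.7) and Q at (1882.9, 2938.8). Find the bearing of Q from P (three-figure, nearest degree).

021°

Δeast = 1882.9 − -106.0 = 1988.90; Δnorth = 2938.8 − -2328.7 = 5267.50.
Bearing = atan2(Δeast, Δnorth) mod 360° = 20.69° ≈ 021°.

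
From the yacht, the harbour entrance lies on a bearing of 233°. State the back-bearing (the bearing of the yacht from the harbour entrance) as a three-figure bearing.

053°

Back-bearing = 233° − 180° = 053°.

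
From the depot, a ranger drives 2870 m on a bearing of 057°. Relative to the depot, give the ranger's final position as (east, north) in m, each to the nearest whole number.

Leg 1 (057°, 2870 m): east 2870 sin 57° = 2406.98, north 2870 cos 57° = 1563.11
Summing: 2406.98 m east, 1563.11 m north → (2407, 1563).

(2407, 1563)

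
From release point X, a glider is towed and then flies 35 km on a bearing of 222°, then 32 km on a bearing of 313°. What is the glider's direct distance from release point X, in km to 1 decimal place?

47.0 km

Leg 1 (222°, 35 km): east 35 sin 222° = -23.42, north 35 cos 222° = -26.01
Leg 2 (313°, 32 km): east 32 sin 313° = -23.40, north 32 cos 313° = 21.82
Net: -46.82 east, -4.19 north. Distance = √((-46.82)² + (-4.19)²) = 47.010 km.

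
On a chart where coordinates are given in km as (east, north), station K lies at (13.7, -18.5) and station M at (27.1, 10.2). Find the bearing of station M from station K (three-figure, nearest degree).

025°

Δeast = 27.1 − 13.7 = 13.40; Δnorth = 10.2 − -18.5 = 28.70.
Bearing = atan2(Δeast, Δnorth) mod 360° = 25.03° ≈ 025°.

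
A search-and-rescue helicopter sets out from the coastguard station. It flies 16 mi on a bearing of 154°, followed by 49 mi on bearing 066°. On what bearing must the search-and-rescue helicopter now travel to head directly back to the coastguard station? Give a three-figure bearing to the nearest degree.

Leg 1 (154°, 16 mi): east 16 sin 154° = 7.01, north 16 cos 154° = -14.38
Leg 2 (066°, 49 mi): east 49 sin 66° = 44.76, north 49 cos 66° = 19.93
Net displacement: 51.78 east, 5.55 north. Direction back to start is (-51.78, -5.55): bearing = atan2(-51.78, -5.55) mod 360° = 263.88° ≈ 264°.

264°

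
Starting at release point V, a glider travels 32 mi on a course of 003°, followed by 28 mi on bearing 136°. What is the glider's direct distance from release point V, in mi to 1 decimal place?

Leg 1 (003°, 32 mi): east 32 sin 3° = 1.67, north 32 cos 3° = 31.96
Leg 2 (136°, 28 mi): east 28 sin 136° = 19.45, north 28 cos 136° = -20.14
Net: 21.13 east, 11.81 north. Distance = √((21.13)² + (11.81)²) = 24.205 mi.

24.2 mi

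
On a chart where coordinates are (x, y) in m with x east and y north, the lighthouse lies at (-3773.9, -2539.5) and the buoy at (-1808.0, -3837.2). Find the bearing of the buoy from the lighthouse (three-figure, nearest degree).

123°

Δeast = -1808.0 − -3773.9 = 1965.90; Δnorth = -3837.2 − -2539.5 = -1297.70.
Bearing = atan2(Δeast, Δnorth) mod 360° = 123.43° ≈ 123°.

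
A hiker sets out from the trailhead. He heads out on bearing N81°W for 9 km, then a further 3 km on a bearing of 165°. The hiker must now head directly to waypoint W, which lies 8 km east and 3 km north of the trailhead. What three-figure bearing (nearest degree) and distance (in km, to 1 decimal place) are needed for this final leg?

Leg 1 (N81°W, 9 km): east 9 sin 279° = -8.89, north 9 cos 279° = 1.41
Leg 2 (165°, 3 km): east 3 sin 165° = 0.78, north 3 cos 165° = -2.90
Current position: (-8.11, -1.49). Target: (8, 3). Remaining: Δeast = 16.11, Δnorth = 4.49.
Bearing = atan2(16.11, 4.49) mod 360° = 74.43°; distance = √((16.11)² + (4.49)²) = 16.727 km.

074°, 16.7 km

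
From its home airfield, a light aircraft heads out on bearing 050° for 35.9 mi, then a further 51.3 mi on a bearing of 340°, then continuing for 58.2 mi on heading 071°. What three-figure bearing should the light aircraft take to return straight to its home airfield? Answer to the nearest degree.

216°

Leg 1 (050°, 35.9 mi): east 35.9 sin 50° = 27.50, north 35.9 cos 50° = 23.08
Leg 2 (340°, 51.3 mi): east 51.3 sin 340° = -17.55, north 51.3 cos 340° = 48.21
Leg 3 (071°, 58.2 mi): east 58.2 sin 71° = 55.03, north 58.2 cos 71° = 18.95
Net displacement: 64.98 east, 90.23 north. Direction back to start is (-64.98, -90.23): bearing = atan2(-64.98, -90.23) mod 360° = 215.76° ≈ 216°.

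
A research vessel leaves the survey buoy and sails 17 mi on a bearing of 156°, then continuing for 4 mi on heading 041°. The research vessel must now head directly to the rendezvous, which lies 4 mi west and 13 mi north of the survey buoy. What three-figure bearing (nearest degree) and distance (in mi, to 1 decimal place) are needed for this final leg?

Leg 1 (156°, 17 mi): east 17 sin 156° = 6.91, north 17 cos 156° = -15.53
Leg 2 (041°, 4 mi): east 4 sin 41° = 2.62, north 4 cos 41° = 3.02
Current position: (9.54, -12.51). Target: (-4, 13). Remaining: Δeast = -13.54, Δnorth = 25.51.
Bearing = atan2(-13.54, 25.51) mod 360° = 332.05°; distance = √((-13.54)² + (25.51)²) = 28.881 mi.

332°, 28.9 mi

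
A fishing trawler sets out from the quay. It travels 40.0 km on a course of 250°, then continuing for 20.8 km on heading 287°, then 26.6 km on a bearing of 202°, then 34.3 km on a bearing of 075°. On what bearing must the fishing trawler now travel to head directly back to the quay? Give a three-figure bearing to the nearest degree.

056°

Leg 1 (250°, 40.0 km): east 40.0 sin 250° = -37.59, north 40.0 cos 250° = -13.68
Leg 2 (287°, 20.8 km): east 20.8 sin 287° = -19.89, north 20.8 cos 287° = 6.08
Leg 3 (202°, 26.6 km): east 26.6 sin 202° = -9.96, north 26.6 cos 202° = -24.66
Leg 4 (075°, 34.3 km): east 34.3 sin 75° = 33.13, north 34.3 cos 75° = 8.88
Net displacement: -34.31 east, -23.39 north. Direction back to start is (34.31, 23.39): bearing = atan2(34.31, 23.39) mod 360° = 55.72° ≈ 056°.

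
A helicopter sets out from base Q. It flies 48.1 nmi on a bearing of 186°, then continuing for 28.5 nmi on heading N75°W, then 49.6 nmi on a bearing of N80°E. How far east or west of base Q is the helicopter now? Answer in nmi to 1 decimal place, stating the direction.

Leg 1 (186°, 48.1 nmi): east 48.1 sin 186° = -5.03, north 48.1 cos 186° = -47.84
Leg 2 (N75°W, 28.5 nmi): east 28.5 sin 285° = -27.53, north 28.5 cos 285° = 7.38
Leg 3 (N80°E, 49.6 nmi): east 49.6 sin 80° = 48.85, north 49.6 cos 80° = 8.61
Net east component: 16.29 nmi.

16.3 nmi east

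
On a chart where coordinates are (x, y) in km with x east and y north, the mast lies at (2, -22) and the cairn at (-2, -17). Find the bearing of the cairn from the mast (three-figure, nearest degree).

Δeast = -2 − 2 = -4.00; Δnorth = -17 − -22 = 5.00.
Bearing = atan2(Δeast, Δnorth) mod 360° = 321.34° ≈ 321°.

321°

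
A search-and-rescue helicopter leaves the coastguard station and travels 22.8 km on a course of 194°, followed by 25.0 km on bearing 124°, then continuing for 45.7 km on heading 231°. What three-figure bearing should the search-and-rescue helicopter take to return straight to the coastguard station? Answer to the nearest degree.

017°

Leg 1 (194°, 22.8 km): east 22.8 sin 194° = -5.52, north 22.8 cos 194° = -22.12
Leg 2 (124°, 25.0 km): east 25.0 sin 124° = 20.73, north 25.0 cos 124° = -13.98
Leg 3 (231°, 45.7 km): east 45.7 sin 231° = -35.52, north 45.7 cos 231° = -28.76
Net displacement: -20.31 east, -64.86 north. Direction back to start is (20.31, 64.86): bearing = atan2(20.31, 64.86) mod 360° = 17.38° ≈ 017°.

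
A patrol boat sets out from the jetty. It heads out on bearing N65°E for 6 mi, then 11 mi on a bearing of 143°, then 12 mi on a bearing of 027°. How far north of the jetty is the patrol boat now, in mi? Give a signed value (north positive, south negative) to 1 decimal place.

Leg 1 (N65°E, 6 mi): east 6 sin 65° = 5.44, north 6 cos 65° = 2.54
Leg 2 (143°, 11 mi): east 11 sin 143° = 6.62, north 11 cos 143° = -8.78
Leg 3 (027°, 12 mi): east 12 sin 27° = 5.45, north 12 cos 27° = 10.69
Net north component: 4.44 mi.

4.4 mi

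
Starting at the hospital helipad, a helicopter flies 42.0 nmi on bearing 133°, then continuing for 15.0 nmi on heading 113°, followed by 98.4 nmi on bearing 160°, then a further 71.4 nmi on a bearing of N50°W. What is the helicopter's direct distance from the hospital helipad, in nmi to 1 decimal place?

84.4 nmi

Leg 1 (133°, 42.0 nmi): east 42.0 sin 133° = 30.72, north 42.0 cos 133° = -28.64
Leg 2 (113°, 15.0 nmi): east 15.0 sin 113° = 13.81, north 15.0 cos 113° = -5.86
Leg 3 (160°, 98.4 nmi): east 98.4 sin 160° = 33.65, north 98.4 cos 160° = -92.47
Leg 4 (N50°W, 71.4 nmi): east 71.4 sin 310° = -54.70, north 71.4 cos 310° = 45.90
Net: 23.48 east, -81.08 north. Distance = √((23.48)² + (-81.08)²) = 84.408 nmi.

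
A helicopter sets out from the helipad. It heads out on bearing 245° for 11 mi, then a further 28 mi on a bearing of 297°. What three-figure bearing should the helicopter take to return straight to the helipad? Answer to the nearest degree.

Leg 1 (245°, 11 mi): east 11 sin 245° = -9.97, north 11 cos 245° = -4.65
Leg 2 (297°, 28 mi): east 28 sin 297° = -24.95, north 28 cos 297° = 12.71
Net displacement: -34.92 east, 8.06 north. Direction back to start is (34.92, -8.06): bearing = atan2(34.92, -8.06) mod 360° = 103.00° ≈ 103°.

103°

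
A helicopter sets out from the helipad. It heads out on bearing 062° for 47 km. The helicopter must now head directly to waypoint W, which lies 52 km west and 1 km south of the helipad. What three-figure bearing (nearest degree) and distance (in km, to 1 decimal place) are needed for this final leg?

Leg 1 (062°, 47 km): east 47 sin 62° = 41.50, north 47 cos 62° = 22.07
Current position: (41.50, 22.07). Target: (-52, -1). Remaining: Δeast = -93.50, Δnorth = -23.07.
Bearing = atan2(-93.50, -23.07) mod 360° = 256.14°; distance = √((-93.50)² + (-23.07)²) = 96.301 km.

256°, 96.3 km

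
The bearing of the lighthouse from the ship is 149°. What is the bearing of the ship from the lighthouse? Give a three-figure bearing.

329°

Back-bearing = 149° + 180° = 329°.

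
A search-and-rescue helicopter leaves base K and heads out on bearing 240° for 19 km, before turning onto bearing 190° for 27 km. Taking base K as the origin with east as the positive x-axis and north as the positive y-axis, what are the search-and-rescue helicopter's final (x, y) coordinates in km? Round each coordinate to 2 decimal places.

(-21.14, -36.09)

Leg 1 (240°, 19 km): east 19 sin 240° = -16.45, north 19 cos 240° = -9.50
Leg 2 (190°, 27 km): east 27 sin 190° = -4.69, north 27 cos 190° = -26.59
Summing: -21.14 km east, -36.09 km north → (-21.14, -36.09).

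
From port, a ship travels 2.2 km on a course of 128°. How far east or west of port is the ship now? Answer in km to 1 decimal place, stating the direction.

1.7 km east

Leg 1 (128°, 2.2 km): east 2.2 sin 128° = 1.73, north 2.2 cos 128° = -1.35
Net east component: 1.73 km.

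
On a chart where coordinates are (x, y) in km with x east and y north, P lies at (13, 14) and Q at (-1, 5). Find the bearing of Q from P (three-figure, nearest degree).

Δeast = -1 − 13 = -14.00; Δnorth = 5 − 14 = -9.00.
Bearing = atan2(Δeast, Δnorth) mod 360° = 237.26° ≈ 237°.

237°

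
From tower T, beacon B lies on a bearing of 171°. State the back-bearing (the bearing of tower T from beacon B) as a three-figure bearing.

Back-bearing = 171° + 180° = 351°.

351°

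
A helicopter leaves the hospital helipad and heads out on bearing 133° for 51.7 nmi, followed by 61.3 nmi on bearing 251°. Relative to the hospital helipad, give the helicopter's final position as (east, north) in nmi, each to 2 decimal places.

(-20.15, -55.22)

Leg 1 (133°, 51.7 nmi): east 51.7 sin 133° = 37.81, north 51.7 cos 133° = -35.26
Leg 2 (251°, 61.3 nmi): east 61.3 sin 251° = -57.96, north 61.3 cos 251° = -19.96
Summing: -20.15 nmi east, -55.22 nmi north → (-20.15, -55.22).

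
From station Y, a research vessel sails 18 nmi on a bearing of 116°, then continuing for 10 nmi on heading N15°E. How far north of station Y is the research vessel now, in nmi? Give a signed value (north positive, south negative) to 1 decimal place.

Leg 1 (116°, 18 nmi): east 18 sin 116° = 16.18, north 18 cos 116° = -7.89
Leg 2 (N15°E, 10 nmi): east 10 sin 15° = 2.59, north 10 cos 15° = 9.66
Net north component: 1.77 nmi.

1.8 nmi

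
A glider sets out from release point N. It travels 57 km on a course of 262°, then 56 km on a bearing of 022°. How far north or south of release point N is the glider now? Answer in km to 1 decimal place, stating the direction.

Leg 1 (262°, 57 km): east 57 sin 262° = -56.45, north 57 cos 262° = -7.93
Leg 2 (022°, 56 km): east 56 sin 22° = 20.98, north 56 cos 22° = 51.92
Net north component: 43.99 km.

44.0 km north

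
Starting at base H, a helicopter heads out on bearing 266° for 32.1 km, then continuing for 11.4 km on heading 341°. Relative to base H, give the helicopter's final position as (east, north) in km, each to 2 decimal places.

(-35.73, 8.54)

Leg 1 (266°, 32.1 km): east 32.1 sin 266° = -32.02, north 32.1 cos 266° = -2.24
Leg 2 (341°, 11.4 km): east 11.4 sin 341° = -3.71, north 11.4 cos 341° = 10.78
Summing: -35.73 km east, 8.54 km north → (-35.73, 8.54).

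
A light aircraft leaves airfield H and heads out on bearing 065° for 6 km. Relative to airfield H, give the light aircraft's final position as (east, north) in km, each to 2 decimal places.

Leg 1 (065°, 6 km): east 6 sin 65° = 5.44, north 6 cos 65° = 2.54
Summing: 5.44 km east, 2.54 km north → (5.44, 2.54).

(5.44, 2.54)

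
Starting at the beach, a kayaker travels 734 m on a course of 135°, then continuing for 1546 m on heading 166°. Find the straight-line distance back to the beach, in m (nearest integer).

Leg 1 (135°, 734 m): east 734 sin 135° = 519.02, north 734 cos 135° = -519.02
Leg 2 (166°, 1546 m): east 1546 sin 166° = 374.01, north 1546 cos 166° = -1500.08
Net: 893.03 east, -2019.09 north. Distance = √((893.03)² + (-2019.09)²) = 2207.767 m.

2208 m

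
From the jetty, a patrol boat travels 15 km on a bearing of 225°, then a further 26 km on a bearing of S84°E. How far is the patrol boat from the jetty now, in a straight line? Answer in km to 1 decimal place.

20.3 km

Leg 1 (225°, 15 km): east 15 sin 225° = -10.61, north 15 cos 225° = -10.61
Leg 2 (S84°E, 26 km): east 26 sin 96° = 25.86, north 26 cos 96° = -2.72
Net: 15.25 east, -13.32 north. Distance = √((15.25)² + (-13.32)²) = 20.252 km.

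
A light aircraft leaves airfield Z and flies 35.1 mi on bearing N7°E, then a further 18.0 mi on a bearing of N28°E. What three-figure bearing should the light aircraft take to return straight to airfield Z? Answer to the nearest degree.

194°

Leg 1 (N7°E, 35.1 mi): east 35.1 sin 7° = 4.28, north 35.1 cos 7° = 34.84
Leg 2 (N28°E, 18.0 mi): east 18.0 sin 28° = 8.45, north 18.0 cos 28° = 15.89
Net displacement: 12.73 east, 50.73 north. Direction back to start is (-12.73, -50.73): bearing = atan2(-12.73, -50.73) mod 360° = 194.08° ≈ 194°.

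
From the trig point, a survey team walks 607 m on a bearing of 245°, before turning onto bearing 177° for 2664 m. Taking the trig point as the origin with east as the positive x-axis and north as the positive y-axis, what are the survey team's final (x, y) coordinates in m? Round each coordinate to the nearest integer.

(-411, -2917)

Leg 1 (245°, 607 m): east 607 sin 245° = -550.13, north 607 cos 245° = -256.53
Leg 2 (177°, 2664 m): east 2664 sin 177° = 139.42, north 2664 cos 177° = -2660.35
Summing: -410.71 m east, -2916.88 m north → (-411, -2917).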